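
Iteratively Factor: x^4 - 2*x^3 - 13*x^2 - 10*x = (x + 1)*(x^3 - 3*x^2 - 10*x) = x*(x + 1)*(x^2 - 3*x - 10) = x*(x + 1)*(x + 2)*(x - 5)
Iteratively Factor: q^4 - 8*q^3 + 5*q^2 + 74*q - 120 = (q - 2)*(q^3 - 6*q^2 - 7*q + 60) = (q - 2)*(q + 3)*(q^2 - 9*q + 20) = (q - 4)*(q - 2)*(q + 3)*(q - 5)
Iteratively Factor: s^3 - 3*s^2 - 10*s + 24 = (s - 2)*(s^2 - s - 12) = (s - 2)*(s + 3)*(s - 4)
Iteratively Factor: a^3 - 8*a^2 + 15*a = (a)*(a^2 - 8*a + 15) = a*(a - 5)*(a - 3)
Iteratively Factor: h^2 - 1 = (h - 1)*(h + 1)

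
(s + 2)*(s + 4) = s^2 + 6*s + 8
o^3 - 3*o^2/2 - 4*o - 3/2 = (o - 3)*(o + 1/2)*(o + 1)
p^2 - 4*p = p*(p - 4)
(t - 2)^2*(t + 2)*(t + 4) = t^4 + 2*t^3 - 12*t^2 - 8*t + 32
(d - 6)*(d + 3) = d^2 - 3*d - 18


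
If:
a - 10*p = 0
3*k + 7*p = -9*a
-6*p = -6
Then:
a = 10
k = -97/3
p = 1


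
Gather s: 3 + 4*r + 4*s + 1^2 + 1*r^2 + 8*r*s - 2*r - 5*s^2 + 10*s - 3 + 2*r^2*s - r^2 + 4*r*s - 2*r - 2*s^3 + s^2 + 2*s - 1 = -2*s^3 - 4*s^2 + s*(2*r^2 + 12*r + 16)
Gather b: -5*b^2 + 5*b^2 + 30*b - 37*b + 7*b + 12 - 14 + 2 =0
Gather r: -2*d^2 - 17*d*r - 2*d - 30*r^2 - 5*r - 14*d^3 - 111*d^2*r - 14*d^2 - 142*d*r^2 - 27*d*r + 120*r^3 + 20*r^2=-14*d^3 - 16*d^2 - 2*d + 120*r^3 + r^2*(-142*d - 10) + r*(-111*d^2 - 44*d - 5)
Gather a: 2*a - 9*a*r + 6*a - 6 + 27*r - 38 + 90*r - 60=a*(8 - 9*r) + 117*r - 104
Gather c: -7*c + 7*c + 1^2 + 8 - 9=0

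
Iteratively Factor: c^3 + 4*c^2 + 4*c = (c + 2)*(c^2 + 2*c) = c*(c + 2)*(c + 2)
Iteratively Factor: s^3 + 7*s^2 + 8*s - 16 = (s + 4)*(s^2 + 3*s - 4) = (s + 4)^2*(s - 1)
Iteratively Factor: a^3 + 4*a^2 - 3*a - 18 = (a + 3)*(a^2 + a - 6) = (a - 2)*(a + 3)*(a + 3)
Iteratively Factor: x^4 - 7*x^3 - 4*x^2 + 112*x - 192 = (x - 3)*(x^3 - 4*x^2 - 16*x + 64) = (x - 4)*(x - 3)*(x^2 - 16) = (x - 4)^2*(x - 3)*(x + 4)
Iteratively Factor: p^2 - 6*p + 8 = (p - 2)*(p - 4)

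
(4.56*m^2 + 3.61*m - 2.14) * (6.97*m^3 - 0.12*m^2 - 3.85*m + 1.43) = 31.7832*m^5 + 24.6145*m^4 - 32.905*m^3 - 7.1209*m^2 + 13.4013*m - 3.0602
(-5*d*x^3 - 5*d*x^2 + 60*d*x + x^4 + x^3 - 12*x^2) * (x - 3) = -5*d*x^4 + 10*d*x^3 + 75*d*x^2 - 180*d*x + x^5 - 2*x^4 - 15*x^3 + 36*x^2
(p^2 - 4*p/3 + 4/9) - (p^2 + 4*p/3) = 4/9 - 8*p/3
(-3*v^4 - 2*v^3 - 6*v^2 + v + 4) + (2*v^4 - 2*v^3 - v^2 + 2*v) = -v^4 - 4*v^3 - 7*v^2 + 3*v + 4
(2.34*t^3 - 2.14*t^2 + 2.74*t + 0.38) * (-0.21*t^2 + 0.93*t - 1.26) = -0.4914*t^5 + 2.6256*t^4 - 5.514*t^3 + 5.1648*t^2 - 3.099*t - 0.4788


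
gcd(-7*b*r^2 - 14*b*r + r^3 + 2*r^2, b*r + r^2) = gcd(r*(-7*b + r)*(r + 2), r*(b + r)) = r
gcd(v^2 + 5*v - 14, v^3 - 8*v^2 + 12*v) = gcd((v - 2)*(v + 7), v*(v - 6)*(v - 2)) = v - 2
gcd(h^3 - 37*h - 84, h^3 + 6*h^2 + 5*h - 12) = h^2 + 7*h + 12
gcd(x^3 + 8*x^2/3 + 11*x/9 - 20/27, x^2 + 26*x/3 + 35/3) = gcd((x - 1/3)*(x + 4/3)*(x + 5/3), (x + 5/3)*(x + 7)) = x + 5/3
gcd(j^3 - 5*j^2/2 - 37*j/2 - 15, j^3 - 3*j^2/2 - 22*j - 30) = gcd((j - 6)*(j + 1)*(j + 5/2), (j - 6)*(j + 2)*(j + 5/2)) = j^2 - 7*j/2 - 15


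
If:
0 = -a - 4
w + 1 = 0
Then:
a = -4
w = -1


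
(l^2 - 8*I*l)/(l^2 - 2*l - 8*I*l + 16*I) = l/(l - 2)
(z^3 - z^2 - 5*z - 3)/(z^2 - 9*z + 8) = (z^3 - z^2 - 5*z - 3)/(z^2 - 9*z + 8)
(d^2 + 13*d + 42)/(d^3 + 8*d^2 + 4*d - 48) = (d + 7)/(d^2 + 2*d - 8)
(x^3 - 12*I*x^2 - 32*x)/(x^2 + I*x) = (x^2 - 12*I*x - 32)/(x + I)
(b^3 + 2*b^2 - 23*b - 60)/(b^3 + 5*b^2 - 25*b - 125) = (b^2 + 7*b + 12)/(b^2 + 10*b + 25)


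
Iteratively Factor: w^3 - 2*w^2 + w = (w - 1)*(w^2 - w) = (w - 1)^2*(w)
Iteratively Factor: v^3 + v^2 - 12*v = (v - 3)*(v^2 + 4*v) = v*(v - 3)*(v + 4)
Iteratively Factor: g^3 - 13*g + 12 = (g - 1)*(g^2 + g - 12) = (g - 1)*(g + 4)*(g - 3)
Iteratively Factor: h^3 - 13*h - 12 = (h - 4)*(h^2 + 4*h + 3) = (h - 4)*(h + 1)*(h + 3)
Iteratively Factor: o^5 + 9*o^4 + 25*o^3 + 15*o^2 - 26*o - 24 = (o + 3)*(o^4 + 6*o^3 + 7*o^2 - 6*o - 8) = (o + 2)*(o + 3)*(o^3 + 4*o^2 - o - 4) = (o + 2)*(o + 3)*(o + 4)*(o^2 - 1) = (o - 1)*(o + 2)*(o + 3)*(o + 4)*(o + 1)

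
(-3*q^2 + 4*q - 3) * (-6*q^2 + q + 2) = 18*q^4 - 27*q^3 + 16*q^2 + 5*q - 6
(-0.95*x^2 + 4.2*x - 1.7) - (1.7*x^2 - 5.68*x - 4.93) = -2.65*x^2 + 9.88*x + 3.23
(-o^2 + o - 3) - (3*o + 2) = -o^2 - 2*o - 5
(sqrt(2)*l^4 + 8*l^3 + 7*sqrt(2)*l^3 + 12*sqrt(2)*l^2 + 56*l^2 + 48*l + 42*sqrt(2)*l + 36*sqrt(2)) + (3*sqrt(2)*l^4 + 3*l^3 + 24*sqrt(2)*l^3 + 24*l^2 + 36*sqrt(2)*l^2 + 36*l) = 4*sqrt(2)*l^4 + 11*l^3 + 31*sqrt(2)*l^3 + 48*sqrt(2)*l^2 + 80*l^2 + 42*sqrt(2)*l + 84*l + 36*sqrt(2)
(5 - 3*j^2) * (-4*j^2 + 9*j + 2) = 12*j^4 - 27*j^3 - 26*j^2 + 45*j + 10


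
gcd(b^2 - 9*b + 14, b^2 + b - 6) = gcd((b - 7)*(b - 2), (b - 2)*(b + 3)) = b - 2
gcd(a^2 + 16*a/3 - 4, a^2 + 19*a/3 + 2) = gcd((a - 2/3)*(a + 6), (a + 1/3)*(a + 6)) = a + 6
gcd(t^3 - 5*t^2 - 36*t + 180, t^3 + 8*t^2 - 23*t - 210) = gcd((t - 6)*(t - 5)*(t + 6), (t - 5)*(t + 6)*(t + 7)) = t^2 + t - 30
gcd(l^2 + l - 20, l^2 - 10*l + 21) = 1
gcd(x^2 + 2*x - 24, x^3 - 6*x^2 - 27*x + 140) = x - 4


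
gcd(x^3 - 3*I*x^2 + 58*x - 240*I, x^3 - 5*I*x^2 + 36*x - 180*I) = x^2 - 11*I*x - 30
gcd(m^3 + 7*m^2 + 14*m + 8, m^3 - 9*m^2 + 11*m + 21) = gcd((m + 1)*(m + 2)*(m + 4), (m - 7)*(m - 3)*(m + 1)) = m + 1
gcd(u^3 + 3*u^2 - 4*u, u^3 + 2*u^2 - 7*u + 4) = u^2 + 3*u - 4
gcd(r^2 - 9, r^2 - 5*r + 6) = r - 3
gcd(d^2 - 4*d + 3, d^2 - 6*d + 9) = d - 3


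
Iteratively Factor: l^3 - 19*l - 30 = (l + 2)*(l^2 - 2*l - 15) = (l + 2)*(l + 3)*(l - 5)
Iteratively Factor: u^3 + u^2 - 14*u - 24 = (u + 2)*(u^2 - u - 12) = (u - 4)*(u + 2)*(u + 3)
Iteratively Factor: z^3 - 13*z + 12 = (z - 3)*(z^2 + 3*z - 4) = (z - 3)*(z + 4)*(z - 1)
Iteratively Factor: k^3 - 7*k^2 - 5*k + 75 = (k - 5)*(k^2 - 2*k - 15) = (k - 5)*(k + 3)*(k - 5)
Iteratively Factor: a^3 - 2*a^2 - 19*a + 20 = (a - 1)*(a^2 - a - 20) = (a - 5)*(a - 1)*(a + 4)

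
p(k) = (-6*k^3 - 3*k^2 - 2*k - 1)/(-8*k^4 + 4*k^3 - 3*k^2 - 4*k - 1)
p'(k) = (-18*k^2 - 6*k - 2)/(-8*k^4 + 4*k^3 - 3*k^2 - 4*k - 1) + (-6*k^3 - 3*k^2 - 2*k - 1)*(32*k^3 - 12*k^2 + 6*k + 4)/(-8*k^4 + 4*k^3 - 3*k^2 - 4*k - 1)^2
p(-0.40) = 0.87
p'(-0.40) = 13.31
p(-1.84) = -0.25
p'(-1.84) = -0.08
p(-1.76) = -0.25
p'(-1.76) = -0.08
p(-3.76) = -0.15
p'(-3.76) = -0.03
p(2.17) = 0.50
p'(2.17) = -0.28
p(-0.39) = 1.01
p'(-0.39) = 14.04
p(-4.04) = -0.15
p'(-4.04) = -0.03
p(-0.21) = 1.90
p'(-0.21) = -6.12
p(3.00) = 0.34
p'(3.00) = -0.14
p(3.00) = 0.34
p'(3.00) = -0.14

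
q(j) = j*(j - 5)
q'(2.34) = -0.32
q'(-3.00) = -11.00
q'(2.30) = -0.40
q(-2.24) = 16.22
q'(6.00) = 7.00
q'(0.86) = -3.28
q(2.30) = -6.21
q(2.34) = -6.22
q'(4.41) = 3.82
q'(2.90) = 0.80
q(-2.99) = 23.89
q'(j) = 2*j - 5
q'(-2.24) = -9.48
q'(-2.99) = -10.98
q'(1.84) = -1.32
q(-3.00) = 24.00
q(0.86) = -3.56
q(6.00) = 6.00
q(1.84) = -5.81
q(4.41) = -2.60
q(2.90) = -6.09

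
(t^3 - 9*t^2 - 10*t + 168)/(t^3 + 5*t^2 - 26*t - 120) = (t^2 - 13*t + 42)/(t^2 + t - 30)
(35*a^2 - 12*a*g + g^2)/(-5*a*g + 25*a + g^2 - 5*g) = (-7*a + g)/(g - 5)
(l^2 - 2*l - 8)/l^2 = 1 - 2/l - 8/l^2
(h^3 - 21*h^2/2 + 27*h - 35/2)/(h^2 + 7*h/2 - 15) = (h^2 - 8*h + 7)/(h + 6)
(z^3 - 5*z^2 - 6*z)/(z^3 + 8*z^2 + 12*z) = (z^2 - 5*z - 6)/(z^2 + 8*z + 12)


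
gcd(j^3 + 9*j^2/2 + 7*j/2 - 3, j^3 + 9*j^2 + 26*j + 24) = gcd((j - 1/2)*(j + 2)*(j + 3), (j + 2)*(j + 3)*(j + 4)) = j^2 + 5*j + 6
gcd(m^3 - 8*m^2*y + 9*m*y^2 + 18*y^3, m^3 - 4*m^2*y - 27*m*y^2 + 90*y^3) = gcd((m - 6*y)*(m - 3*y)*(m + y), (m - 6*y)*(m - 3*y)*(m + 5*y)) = m^2 - 9*m*y + 18*y^2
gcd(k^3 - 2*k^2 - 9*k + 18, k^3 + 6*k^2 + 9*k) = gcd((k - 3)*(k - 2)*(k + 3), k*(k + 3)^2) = k + 3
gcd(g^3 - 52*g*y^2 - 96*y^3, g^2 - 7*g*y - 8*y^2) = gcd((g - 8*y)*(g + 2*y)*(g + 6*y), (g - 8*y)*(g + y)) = -g + 8*y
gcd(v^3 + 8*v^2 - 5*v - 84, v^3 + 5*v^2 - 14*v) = v + 7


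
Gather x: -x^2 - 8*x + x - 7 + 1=-x^2 - 7*x - 6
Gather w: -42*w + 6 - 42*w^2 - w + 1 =-42*w^2 - 43*w + 7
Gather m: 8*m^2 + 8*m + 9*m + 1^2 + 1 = 8*m^2 + 17*m + 2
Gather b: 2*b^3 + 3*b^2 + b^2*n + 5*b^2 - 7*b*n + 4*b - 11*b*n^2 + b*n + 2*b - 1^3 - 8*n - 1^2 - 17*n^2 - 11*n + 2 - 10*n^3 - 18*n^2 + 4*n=2*b^3 + b^2*(n + 8) + b*(-11*n^2 - 6*n + 6) - 10*n^3 - 35*n^2 - 15*n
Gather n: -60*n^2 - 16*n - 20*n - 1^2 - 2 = -60*n^2 - 36*n - 3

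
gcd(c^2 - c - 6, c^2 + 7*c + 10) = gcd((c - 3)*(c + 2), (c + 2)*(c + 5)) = c + 2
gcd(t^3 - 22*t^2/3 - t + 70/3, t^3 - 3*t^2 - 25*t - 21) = t - 7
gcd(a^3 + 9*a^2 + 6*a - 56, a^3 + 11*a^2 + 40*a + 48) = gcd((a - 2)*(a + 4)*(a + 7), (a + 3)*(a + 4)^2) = a + 4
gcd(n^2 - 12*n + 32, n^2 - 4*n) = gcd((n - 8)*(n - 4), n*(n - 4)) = n - 4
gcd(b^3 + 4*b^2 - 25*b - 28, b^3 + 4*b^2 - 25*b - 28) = b^3 + 4*b^2 - 25*b - 28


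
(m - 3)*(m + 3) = m^2 - 9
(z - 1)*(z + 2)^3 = z^4 + 5*z^3 + 6*z^2 - 4*z - 8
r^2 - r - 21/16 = (r - 7/4)*(r + 3/4)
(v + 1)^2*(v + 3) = v^3 + 5*v^2 + 7*v + 3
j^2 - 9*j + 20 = (j - 5)*(j - 4)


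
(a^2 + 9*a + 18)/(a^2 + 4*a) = (a^2 + 9*a + 18)/(a*(a + 4))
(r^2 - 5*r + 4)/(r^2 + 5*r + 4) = (r^2 - 5*r + 4)/(r^2 + 5*r + 4)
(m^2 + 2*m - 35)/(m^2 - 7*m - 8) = (-m^2 - 2*m + 35)/(-m^2 + 7*m + 8)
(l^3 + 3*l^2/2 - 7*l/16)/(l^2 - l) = (16*l^2 + 24*l - 7)/(16*(l - 1))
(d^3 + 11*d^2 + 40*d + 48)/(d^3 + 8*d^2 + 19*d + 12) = (d + 4)/(d + 1)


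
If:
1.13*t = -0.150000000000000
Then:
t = -0.13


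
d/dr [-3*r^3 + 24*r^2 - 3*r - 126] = -9*r^2 + 48*r - 3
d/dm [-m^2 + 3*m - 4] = 3 - 2*m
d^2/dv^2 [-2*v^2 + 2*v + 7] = -4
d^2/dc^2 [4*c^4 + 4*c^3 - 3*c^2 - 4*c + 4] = 48*c^2 + 24*c - 6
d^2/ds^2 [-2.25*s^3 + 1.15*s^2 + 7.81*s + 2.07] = 2.3 - 13.5*s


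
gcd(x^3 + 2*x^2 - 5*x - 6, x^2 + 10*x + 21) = x + 3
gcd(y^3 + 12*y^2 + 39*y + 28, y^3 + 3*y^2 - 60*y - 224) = y^2 + 11*y + 28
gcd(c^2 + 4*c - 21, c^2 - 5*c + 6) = c - 3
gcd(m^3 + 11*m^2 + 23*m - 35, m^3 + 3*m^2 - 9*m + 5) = m^2 + 4*m - 5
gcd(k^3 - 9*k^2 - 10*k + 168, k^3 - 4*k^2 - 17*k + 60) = k + 4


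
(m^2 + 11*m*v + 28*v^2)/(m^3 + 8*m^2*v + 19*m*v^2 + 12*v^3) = (m + 7*v)/(m^2 + 4*m*v + 3*v^2)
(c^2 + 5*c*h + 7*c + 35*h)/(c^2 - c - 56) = (c + 5*h)/(c - 8)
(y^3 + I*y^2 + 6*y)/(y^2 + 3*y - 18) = y*(y^2 + I*y + 6)/(y^2 + 3*y - 18)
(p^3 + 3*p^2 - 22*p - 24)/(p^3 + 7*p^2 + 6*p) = (p - 4)/p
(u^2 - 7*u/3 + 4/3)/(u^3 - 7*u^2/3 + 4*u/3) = 1/u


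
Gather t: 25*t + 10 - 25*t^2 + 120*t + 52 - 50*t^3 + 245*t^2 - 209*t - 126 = -50*t^3 + 220*t^2 - 64*t - 64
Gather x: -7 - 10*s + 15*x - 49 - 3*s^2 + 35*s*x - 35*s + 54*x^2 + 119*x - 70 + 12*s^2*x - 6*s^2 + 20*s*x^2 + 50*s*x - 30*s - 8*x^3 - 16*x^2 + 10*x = -9*s^2 - 75*s - 8*x^3 + x^2*(20*s + 38) + x*(12*s^2 + 85*s + 144) - 126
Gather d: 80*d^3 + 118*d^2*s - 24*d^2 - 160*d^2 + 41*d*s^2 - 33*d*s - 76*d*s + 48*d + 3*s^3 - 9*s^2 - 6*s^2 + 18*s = 80*d^3 + d^2*(118*s - 184) + d*(41*s^2 - 109*s + 48) + 3*s^3 - 15*s^2 + 18*s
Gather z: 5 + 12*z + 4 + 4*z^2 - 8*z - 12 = 4*z^2 + 4*z - 3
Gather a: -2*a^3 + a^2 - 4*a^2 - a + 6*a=-2*a^3 - 3*a^2 + 5*a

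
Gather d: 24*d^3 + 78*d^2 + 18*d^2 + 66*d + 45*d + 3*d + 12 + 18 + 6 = 24*d^3 + 96*d^2 + 114*d + 36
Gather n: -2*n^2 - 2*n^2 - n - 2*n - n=-4*n^2 - 4*n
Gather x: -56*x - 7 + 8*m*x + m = m + x*(8*m - 56) - 7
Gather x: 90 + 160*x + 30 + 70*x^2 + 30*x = 70*x^2 + 190*x + 120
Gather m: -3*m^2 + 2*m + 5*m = -3*m^2 + 7*m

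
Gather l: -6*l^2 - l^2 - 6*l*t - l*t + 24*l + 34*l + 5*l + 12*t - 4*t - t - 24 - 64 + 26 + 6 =-7*l^2 + l*(63 - 7*t) + 7*t - 56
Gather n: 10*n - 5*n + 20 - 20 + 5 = 5*n + 5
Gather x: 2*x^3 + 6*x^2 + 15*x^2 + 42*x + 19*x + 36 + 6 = 2*x^3 + 21*x^2 + 61*x + 42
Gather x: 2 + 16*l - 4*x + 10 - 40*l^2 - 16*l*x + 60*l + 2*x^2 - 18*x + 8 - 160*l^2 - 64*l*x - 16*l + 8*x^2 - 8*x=-200*l^2 + 60*l + 10*x^2 + x*(-80*l - 30) + 20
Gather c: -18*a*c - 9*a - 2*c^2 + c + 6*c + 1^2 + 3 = -9*a - 2*c^2 + c*(7 - 18*a) + 4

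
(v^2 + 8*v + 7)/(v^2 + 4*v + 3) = (v + 7)/(v + 3)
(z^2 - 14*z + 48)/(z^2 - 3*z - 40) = (z - 6)/(z + 5)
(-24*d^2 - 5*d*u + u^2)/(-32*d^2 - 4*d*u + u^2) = (3*d + u)/(4*d + u)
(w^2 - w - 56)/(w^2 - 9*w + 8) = (w + 7)/(w - 1)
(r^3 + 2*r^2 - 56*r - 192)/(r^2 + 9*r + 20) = (r^2 - 2*r - 48)/(r + 5)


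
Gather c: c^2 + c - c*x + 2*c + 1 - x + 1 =c^2 + c*(3 - x) - x + 2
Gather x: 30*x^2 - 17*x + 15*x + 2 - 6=30*x^2 - 2*x - 4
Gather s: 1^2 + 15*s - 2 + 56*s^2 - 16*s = 56*s^2 - s - 1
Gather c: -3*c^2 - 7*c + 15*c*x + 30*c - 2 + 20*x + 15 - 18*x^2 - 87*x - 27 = -3*c^2 + c*(15*x + 23) - 18*x^2 - 67*x - 14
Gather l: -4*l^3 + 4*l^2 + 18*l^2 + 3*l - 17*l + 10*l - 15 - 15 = -4*l^3 + 22*l^2 - 4*l - 30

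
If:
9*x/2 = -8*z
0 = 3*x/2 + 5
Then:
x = -10/3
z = 15/8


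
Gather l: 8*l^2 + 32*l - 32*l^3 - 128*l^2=-32*l^3 - 120*l^2 + 32*l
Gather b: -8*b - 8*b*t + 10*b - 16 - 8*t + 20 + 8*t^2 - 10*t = b*(2 - 8*t) + 8*t^2 - 18*t + 4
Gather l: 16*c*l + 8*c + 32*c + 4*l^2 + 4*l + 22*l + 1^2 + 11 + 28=40*c + 4*l^2 + l*(16*c + 26) + 40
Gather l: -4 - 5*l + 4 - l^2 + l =-l^2 - 4*l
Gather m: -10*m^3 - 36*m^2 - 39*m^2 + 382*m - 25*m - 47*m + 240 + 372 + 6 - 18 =-10*m^3 - 75*m^2 + 310*m + 600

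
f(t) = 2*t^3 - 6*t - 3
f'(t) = 6*t^2 - 6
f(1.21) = -6.72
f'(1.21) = 2.78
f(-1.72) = -2.86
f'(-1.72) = 11.75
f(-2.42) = -16.82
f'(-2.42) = 29.14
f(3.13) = 39.55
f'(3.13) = 52.78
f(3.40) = 55.21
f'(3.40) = 63.36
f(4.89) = 201.52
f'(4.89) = 137.47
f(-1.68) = -2.40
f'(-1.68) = 10.93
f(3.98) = 99.21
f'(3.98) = 89.04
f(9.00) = 1401.00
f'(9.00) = 480.00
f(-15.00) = -6663.00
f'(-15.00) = 1344.00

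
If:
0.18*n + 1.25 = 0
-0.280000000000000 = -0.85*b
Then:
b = 0.33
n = -6.94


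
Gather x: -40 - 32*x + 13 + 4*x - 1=-28*x - 28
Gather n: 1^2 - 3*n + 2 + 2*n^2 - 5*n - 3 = 2*n^2 - 8*n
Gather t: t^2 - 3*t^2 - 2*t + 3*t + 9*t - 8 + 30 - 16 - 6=-2*t^2 + 10*t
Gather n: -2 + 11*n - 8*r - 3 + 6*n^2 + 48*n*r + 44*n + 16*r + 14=6*n^2 + n*(48*r + 55) + 8*r + 9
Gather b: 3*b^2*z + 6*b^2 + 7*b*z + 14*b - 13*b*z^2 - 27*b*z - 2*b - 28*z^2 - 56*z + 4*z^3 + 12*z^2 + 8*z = b^2*(3*z + 6) + b*(-13*z^2 - 20*z + 12) + 4*z^3 - 16*z^2 - 48*z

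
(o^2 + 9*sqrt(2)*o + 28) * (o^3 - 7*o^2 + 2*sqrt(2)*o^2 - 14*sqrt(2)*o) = o^5 - 7*o^4 + 11*sqrt(2)*o^4 - 77*sqrt(2)*o^3 + 64*o^3 - 448*o^2 + 56*sqrt(2)*o^2 - 392*sqrt(2)*o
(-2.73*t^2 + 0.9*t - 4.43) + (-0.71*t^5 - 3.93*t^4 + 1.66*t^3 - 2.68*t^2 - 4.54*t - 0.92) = -0.71*t^5 - 3.93*t^4 + 1.66*t^3 - 5.41*t^2 - 3.64*t - 5.35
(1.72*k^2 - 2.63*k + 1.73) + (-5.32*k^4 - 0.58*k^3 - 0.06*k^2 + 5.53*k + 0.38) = -5.32*k^4 - 0.58*k^3 + 1.66*k^2 + 2.9*k + 2.11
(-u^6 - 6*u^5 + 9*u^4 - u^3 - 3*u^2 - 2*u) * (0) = 0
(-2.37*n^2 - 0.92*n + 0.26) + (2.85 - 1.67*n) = -2.37*n^2 - 2.59*n + 3.11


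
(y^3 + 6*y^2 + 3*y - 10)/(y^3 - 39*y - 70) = (y - 1)/(y - 7)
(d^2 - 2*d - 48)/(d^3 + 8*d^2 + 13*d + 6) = (d - 8)/(d^2 + 2*d + 1)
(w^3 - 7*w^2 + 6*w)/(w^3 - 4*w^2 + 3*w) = (w - 6)/(w - 3)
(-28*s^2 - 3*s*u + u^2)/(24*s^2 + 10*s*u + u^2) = (-7*s + u)/(6*s + u)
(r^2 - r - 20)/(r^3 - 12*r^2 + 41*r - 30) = (r + 4)/(r^2 - 7*r + 6)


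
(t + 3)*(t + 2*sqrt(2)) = t^2 + 2*sqrt(2)*t + 3*t + 6*sqrt(2)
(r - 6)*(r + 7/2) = r^2 - 5*r/2 - 21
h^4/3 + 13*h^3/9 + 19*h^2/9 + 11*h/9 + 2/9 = (h/3 + 1/3)*(h + 1/3)*(h + 1)*(h + 2)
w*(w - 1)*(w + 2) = w^3 + w^2 - 2*w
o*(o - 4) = o^2 - 4*o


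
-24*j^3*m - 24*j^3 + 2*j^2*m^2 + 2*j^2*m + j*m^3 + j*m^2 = (-4*j + m)*(6*j + m)*(j*m + j)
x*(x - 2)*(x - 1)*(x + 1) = x^4 - 2*x^3 - x^2 + 2*x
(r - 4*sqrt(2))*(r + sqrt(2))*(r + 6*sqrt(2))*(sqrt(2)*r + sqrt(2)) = sqrt(2)*r^4 + sqrt(2)*r^3 + 6*r^3 - 44*sqrt(2)*r^2 + 6*r^2 - 96*r - 44*sqrt(2)*r - 96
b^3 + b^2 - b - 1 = (b - 1)*(b + 1)^2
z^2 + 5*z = z*(z + 5)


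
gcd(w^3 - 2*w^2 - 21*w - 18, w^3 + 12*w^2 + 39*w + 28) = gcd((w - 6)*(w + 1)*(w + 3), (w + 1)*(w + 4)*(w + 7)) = w + 1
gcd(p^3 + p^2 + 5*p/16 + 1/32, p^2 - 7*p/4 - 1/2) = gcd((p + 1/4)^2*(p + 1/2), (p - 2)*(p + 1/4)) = p + 1/4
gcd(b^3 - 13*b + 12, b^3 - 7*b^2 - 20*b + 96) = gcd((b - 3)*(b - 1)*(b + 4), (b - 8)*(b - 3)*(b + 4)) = b^2 + b - 12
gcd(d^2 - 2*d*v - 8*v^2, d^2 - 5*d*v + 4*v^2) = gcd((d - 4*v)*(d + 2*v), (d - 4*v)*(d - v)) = -d + 4*v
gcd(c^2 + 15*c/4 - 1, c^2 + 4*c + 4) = 1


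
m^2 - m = m*(m - 1)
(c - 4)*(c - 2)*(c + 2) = c^3 - 4*c^2 - 4*c + 16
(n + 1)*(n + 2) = n^2 + 3*n + 2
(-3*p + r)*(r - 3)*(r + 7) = -3*p*r^2 - 12*p*r + 63*p + r^3 + 4*r^2 - 21*r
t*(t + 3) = t^2 + 3*t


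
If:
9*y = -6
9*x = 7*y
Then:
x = -14/27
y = -2/3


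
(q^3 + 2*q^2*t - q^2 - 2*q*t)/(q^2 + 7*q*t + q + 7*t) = q*(q^2 + 2*q*t - q - 2*t)/(q^2 + 7*q*t + q + 7*t)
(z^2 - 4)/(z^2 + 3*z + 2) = (z - 2)/(z + 1)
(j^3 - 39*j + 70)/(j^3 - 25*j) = (j^2 + 5*j - 14)/(j*(j + 5))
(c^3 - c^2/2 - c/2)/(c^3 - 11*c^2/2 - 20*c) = (-2*c^2 + c + 1)/(-2*c^2 + 11*c + 40)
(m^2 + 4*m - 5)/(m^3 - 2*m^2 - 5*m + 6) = (m + 5)/(m^2 - m - 6)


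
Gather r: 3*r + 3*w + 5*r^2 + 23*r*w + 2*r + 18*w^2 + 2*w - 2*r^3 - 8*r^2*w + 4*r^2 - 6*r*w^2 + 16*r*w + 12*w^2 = -2*r^3 + r^2*(9 - 8*w) + r*(-6*w^2 + 39*w + 5) + 30*w^2 + 5*w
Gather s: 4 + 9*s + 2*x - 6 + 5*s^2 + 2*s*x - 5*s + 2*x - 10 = 5*s^2 + s*(2*x + 4) + 4*x - 12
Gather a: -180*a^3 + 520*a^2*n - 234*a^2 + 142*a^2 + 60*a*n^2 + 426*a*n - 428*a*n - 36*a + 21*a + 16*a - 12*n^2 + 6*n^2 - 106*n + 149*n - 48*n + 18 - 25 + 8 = -180*a^3 + a^2*(520*n - 92) + a*(60*n^2 - 2*n + 1) - 6*n^2 - 5*n + 1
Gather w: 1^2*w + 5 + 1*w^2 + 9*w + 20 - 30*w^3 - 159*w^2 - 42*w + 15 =-30*w^3 - 158*w^2 - 32*w + 40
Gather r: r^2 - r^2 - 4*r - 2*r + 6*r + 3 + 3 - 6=0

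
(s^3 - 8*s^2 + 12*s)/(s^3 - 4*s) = (s - 6)/(s + 2)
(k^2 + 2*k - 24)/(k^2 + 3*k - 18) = (k - 4)/(k - 3)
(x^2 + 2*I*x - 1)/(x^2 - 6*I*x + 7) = (x + I)/(x - 7*I)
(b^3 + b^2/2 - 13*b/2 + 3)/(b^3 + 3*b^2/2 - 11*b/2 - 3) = (2*b - 1)/(2*b + 1)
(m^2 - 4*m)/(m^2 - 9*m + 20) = m/(m - 5)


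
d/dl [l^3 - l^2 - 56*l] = 3*l^2 - 2*l - 56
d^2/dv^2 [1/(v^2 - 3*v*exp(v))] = (v*(v - 3*exp(v))*(3*v*exp(v) + 6*exp(v) - 2) + 2*(3*v*exp(v) - 2*v + 3*exp(v))^2)/(v^3*(v - 3*exp(v))^3)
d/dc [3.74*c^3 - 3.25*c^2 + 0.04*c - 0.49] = 11.22*c^2 - 6.5*c + 0.04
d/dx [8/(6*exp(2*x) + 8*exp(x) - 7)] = (-96*exp(x) - 64)*exp(x)/(6*exp(2*x) + 8*exp(x) - 7)^2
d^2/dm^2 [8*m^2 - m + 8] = 16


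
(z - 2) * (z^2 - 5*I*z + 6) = z^3 - 2*z^2 - 5*I*z^2 + 6*z + 10*I*z - 12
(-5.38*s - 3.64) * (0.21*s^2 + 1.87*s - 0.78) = -1.1298*s^3 - 10.825*s^2 - 2.6104*s + 2.8392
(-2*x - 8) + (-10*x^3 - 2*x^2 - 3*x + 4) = -10*x^3 - 2*x^2 - 5*x - 4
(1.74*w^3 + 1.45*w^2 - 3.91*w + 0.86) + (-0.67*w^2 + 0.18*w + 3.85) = 1.74*w^3 + 0.78*w^2 - 3.73*w + 4.71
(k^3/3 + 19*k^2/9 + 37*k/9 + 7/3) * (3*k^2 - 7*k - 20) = k^5 + 4*k^4 - 82*k^3/9 - 64*k^2 - 887*k/9 - 140/3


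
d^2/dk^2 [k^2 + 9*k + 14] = 2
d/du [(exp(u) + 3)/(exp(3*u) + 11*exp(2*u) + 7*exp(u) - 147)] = 2*(-exp(2*u) - 3*exp(u) - 12)*exp(u)/(exp(5*u) + 15*exp(4*u) + 30*exp(3*u) - 350*exp(2*u) - 735*exp(u) + 3087)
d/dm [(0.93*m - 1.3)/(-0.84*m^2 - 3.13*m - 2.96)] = (0.7812*m^2 - 2.184*m - 6.8218)/(0.7056*m^4 + 5.2584*m^3 + 14.7697*m^2 + 18.5296*m + 8.7616)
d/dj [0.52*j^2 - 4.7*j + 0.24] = 1.04*j - 4.7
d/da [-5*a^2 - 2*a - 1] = -10*a - 2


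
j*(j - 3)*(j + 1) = j^3 - 2*j^2 - 3*j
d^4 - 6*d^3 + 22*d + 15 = (d - 5)*(d - 3)*(d + 1)^2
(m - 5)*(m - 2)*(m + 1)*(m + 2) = m^4 - 4*m^3 - 9*m^2 + 16*m + 20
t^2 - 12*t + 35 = (t - 7)*(t - 5)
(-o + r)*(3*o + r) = -3*o^2 + 2*o*r + r^2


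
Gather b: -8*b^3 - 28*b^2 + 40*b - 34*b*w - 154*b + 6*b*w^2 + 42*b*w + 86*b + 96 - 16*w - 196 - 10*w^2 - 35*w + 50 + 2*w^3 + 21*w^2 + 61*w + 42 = -8*b^3 - 28*b^2 + b*(6*w^2 + 8*w - 28) + 2*w^3 + 11*w^2 + 10*w - 8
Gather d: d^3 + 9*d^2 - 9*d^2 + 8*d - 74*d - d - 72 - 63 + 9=d^3 - 67*d - 126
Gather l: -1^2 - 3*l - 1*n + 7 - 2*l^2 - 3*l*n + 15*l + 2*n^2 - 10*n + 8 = -2*l^2 + l*(12 - 3*n) + 2*n^2 - 11*n + 14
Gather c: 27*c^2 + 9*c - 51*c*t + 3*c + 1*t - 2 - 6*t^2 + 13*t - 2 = 27*c^2 + c*(12 - 51*t) - 6*t^2 + 14*t - 4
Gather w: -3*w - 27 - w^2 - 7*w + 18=-w^2 - 10*w - 9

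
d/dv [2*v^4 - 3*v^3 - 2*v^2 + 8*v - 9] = 8*v^3 - 9*v^2 - 4*v + 8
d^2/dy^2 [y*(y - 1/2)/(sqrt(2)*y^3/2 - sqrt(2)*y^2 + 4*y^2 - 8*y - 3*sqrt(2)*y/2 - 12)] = 2*(2*y^6 - 3*y^5 + 24*y^4 + 36*sqrt(2)*y^4 + 77*y^3 + 168*sqrt(2)*y^3 - 216*sqrt(2)*y^2 + 576*y^2 - 288*y + 72*sqrt(2)*y + 36*sqrt(2) + 768)/(sqrt(2)*y^9 - 6*sqrt(2)*y^8 + 24*y^8 - 144*y^7 + 99*sqrt(2)*y^7 - 548*sqrt(2)*y^6 + 328*y^6 - 864*y^5 + 279*sqrt(2)*y^5 + 552*y^4 + 2634*sqrt(2)*y^4 - 891*sqrt(2)*y^3 + 5872*y^3 - 5184*sqrt(2)*y^2 - 2952*y^2 - 13824*y - 2592*sqrt(2)*y - 6912)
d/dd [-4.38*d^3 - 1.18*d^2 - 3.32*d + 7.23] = -13.14*d^2 - 2.36*d - 3.32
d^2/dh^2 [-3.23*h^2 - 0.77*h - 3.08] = -6.46000000000000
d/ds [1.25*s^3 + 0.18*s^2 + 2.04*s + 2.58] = 3.75*s^2 + 0.36*s + 2.04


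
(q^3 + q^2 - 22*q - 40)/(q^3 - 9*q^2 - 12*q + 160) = (q + 2)/(q - 8)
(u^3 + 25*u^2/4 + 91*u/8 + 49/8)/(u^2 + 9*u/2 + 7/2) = u + 7/4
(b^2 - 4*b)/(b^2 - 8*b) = (b - 4)/(b - 8)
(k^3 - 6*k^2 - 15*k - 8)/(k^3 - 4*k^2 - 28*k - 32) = (k^2 + 2*k + 1)/(k^2 + 4*k + 4)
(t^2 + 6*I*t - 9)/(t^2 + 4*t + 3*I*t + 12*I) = (t + 3*I)/(t + 4)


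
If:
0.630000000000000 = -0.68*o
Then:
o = -0.93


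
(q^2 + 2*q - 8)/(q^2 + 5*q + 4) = (q - 2)/(q + 1)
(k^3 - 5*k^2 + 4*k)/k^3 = 1 - 5/k + 4/k^2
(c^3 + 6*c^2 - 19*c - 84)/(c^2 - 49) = (c^2 - c - 12)/(c - 7)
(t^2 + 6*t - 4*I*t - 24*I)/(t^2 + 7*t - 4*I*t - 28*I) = (t + 6)/(t + 7)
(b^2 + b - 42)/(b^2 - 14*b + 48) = (b + 7)/(b - 8)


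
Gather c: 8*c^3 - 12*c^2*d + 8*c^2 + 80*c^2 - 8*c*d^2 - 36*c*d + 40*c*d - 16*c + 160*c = 8*c^3 + c^2*(88 - 12*d) + c*(-8*d^2 + 4*d + 144)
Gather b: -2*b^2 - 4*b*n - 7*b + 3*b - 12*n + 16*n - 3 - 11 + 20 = -2*b^2 + b*(-4*n - 4) + 4*n + 6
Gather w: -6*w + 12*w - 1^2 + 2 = 6*w + 1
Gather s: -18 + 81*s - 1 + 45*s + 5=126*s - 14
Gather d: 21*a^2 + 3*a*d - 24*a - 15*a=21*a^2 + 3*a*d - 39*a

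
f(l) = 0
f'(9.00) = 0.00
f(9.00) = 0.00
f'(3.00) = 0.00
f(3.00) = 0.00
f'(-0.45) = 0.00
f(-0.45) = 0.00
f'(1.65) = 0.00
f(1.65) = 0.00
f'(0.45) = 0.00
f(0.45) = 0.00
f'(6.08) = 0.00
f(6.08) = 0.00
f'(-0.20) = 0.00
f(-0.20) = 0.00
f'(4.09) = 0.00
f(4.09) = 0.00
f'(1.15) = 0.00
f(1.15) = 0.00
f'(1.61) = 0.00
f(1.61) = 0.00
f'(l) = 0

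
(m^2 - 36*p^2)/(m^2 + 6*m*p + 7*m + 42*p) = (m - 6*p)/(m + 7)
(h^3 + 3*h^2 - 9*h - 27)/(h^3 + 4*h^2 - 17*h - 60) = (h^2 - 9)/(h^2 + h - 20)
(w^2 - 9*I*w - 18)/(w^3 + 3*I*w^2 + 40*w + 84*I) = (w - 3*I)/(w^2 + 9*I*w - 14)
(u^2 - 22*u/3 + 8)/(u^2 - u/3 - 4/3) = (u - 6)/(u + 1)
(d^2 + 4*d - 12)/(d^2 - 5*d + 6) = (d + 6)/(d - 3)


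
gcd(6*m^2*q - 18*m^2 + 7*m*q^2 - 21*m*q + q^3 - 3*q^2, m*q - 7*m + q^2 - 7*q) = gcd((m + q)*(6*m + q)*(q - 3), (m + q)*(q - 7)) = m + q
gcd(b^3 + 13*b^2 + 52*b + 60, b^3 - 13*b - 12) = 1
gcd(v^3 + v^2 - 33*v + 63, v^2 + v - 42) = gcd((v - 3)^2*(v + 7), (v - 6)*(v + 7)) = v + 7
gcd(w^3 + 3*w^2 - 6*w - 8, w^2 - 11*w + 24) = 1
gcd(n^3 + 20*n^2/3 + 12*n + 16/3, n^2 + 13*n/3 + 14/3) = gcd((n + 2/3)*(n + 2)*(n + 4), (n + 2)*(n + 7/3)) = n + 2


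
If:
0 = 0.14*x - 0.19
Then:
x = 1.36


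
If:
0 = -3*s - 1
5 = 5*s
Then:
No Solution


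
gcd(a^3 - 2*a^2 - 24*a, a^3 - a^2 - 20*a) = a^2 + 4*a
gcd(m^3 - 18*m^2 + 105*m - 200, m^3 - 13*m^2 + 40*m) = m^2 - 13*m + 40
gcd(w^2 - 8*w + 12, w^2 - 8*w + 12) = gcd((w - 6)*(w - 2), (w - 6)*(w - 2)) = w^2 - 8*w + 12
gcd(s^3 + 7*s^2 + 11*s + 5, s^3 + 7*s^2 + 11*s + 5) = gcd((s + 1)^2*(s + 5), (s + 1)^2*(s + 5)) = s^3 + 7*s^2 + 11*s + 5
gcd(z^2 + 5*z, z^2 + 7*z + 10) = z + 5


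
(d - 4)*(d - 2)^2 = d^3 - 8*d^2 + 20*d - 16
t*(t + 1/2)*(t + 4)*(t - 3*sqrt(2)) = t^4 - 3*sqrt(2)*t^3 + 9*t^3/2 - 27*sqrt(2)*t^2/2 + 2*t^2 - 6*sqrt(2)*t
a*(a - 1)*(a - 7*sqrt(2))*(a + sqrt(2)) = a^4 - 6*sqrt(2)*a^3 - a^3 - 14*a^2 + 6*sqrt(2)*a^2 + 14*a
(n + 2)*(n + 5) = n^2 + 7*n + 10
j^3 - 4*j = j*(j - 2)*(j + 2)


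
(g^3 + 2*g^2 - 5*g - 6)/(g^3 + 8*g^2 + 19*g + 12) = (g - 2)/(g + 4)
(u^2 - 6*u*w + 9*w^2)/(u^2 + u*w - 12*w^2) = (u - 3*w)/(u + 4*w)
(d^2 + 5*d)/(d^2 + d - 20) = d/(d - 4)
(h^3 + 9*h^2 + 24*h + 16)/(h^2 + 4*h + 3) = (h^2 + 8*h + 16)/(h + 3)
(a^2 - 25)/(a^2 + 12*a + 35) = (a - 5)/(a + 7)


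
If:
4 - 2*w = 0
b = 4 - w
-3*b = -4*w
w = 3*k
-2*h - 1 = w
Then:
No Solution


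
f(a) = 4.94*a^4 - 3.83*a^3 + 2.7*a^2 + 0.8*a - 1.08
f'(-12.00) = -35863.84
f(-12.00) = 109432.20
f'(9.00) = 13523.75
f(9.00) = 29844.09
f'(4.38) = 1464.41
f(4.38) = 1550.52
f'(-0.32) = -2.75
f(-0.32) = -0.88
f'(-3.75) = -1223.06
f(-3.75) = 1212.77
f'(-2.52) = -401.99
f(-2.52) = 274.56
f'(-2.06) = -231.82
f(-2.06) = 131.17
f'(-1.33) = -73.19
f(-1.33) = 27.10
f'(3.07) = 480.83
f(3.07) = 354.82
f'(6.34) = 4608.83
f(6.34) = 7117.97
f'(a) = 19.76*a^3 - 11.49*a^2 + 5.4*a + 0.8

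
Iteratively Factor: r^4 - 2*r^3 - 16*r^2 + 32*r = (r)*(r^3 - 2*r^2 - 16*r + 32) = r*(r + 4)*(r^2 - 6*r + 8) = r*(r - 2)*(r + 4)*(r - 4)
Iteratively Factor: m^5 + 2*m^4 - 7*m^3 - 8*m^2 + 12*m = (m - 2)*(m^4 + 4*m^3 + m^2 - 6*m) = m*(m - 2)*(m^3 + 4*m^2 + m - 6) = m*(m - 2)*(m + 3)*(m^2 + m - 2) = m*(m - 2)*(m - 1)*(m + 3)*(m + 2)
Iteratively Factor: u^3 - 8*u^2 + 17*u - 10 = (u - 2)*(u^2 - 6*u + 5) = (u - 2)*(u - 1)*(u - 5)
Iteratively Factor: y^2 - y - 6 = (y - 3)*(y + 2)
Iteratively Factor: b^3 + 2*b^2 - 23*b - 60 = (b - 5)*(b^2 + 7*b + 12) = (b - 5)*(b + 4)*(b + 3)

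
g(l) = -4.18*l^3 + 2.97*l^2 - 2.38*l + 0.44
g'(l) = -12.54*l^2 + 5.94*l - 2.38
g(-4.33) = 405.77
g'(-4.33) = -263.21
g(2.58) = -57.72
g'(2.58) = -70.53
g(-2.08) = 55.86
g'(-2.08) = -68.99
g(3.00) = -92.83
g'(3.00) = -97.42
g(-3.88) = 298.54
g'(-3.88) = -214.21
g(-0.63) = 4.16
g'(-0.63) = -11.10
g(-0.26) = 1.33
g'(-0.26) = -4.77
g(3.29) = -124.10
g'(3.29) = -118.57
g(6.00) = -809.80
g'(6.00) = -418.18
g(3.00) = -92.83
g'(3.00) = -97.42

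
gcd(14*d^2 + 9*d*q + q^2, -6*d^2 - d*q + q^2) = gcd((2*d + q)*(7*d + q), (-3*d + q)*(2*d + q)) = 2*d + q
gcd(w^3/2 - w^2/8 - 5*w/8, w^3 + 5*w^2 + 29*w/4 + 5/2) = 1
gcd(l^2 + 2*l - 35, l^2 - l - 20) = l - 5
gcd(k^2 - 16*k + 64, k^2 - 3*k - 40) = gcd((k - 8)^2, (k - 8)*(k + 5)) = k - 8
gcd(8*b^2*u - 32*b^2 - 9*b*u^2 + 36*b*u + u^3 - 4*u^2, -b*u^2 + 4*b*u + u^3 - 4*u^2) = -b*u + 4*b + u^2 - 4*u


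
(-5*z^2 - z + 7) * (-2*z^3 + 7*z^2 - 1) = 10*z^5 - 33*z^4 - 21*z^3 + 54*z^2 + z - 7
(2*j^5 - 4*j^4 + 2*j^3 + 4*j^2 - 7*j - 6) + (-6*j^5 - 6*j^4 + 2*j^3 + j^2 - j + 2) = -4*j^5 - 10*j^4 + 4*j^3 + 5*j^2 - 8*j - 4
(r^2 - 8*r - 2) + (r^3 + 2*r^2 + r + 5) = r^3 + 3*r^2 - 7*r + 3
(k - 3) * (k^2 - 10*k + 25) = k^3 - 13*k^2 + 55*k - 75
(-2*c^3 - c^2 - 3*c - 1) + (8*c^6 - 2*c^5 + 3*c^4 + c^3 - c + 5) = 8*c^6 - 2*c^5 + 3*c^4 - c^3 - c^2 - 4*c + 4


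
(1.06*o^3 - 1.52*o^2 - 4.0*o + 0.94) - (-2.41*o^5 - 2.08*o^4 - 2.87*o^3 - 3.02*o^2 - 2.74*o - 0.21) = 2.41*o^5 + 2.08*o^4 + 3.93*o^3 + 1.5*o^2 - 1.26*o + 1.15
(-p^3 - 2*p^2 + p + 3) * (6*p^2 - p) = -6*p^5 - 11*p^4 + 8*p^3 + 17*p^2 - 3*p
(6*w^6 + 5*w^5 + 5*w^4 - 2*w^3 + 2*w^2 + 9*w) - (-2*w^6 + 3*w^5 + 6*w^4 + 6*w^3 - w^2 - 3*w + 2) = 8*w^6 + 2*w^5 - w^4 - 8*w^3 + 3*w^2 + 12*w - 2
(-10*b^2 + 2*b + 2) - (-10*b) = -10*b^2 + 12*b + 2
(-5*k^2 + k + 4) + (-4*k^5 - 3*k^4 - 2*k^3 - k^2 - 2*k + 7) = -4*k^5 - 3*k^4 - 2*k^3 - 6*k^2 - k + 11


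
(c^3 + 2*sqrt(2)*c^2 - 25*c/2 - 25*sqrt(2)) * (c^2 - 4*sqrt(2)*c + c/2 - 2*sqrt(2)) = c^5 - 2*sqrt(2)*c^4 + c^4/2 - 57*c^3/2 - sqrt(2)*c^3 - 57*c^2/4 + 25*sqrt(2)*c^2 + 25*sqrt(2)*c/2 + 200*c + 100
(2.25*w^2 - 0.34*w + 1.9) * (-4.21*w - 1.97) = -9.4725*w^3 - 3.0011*w^2 - 7.3292*w - 3.743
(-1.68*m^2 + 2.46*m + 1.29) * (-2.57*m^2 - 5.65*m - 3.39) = 4.3176*m^4 + 3.1698*m^3 - 11.5191*m^2 - 15.6279*m - 4.3731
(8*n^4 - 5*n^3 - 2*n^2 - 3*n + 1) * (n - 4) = 8*n^5 - 37*n^4 + 18*n^3 + 5*n^2 + 13*n - 4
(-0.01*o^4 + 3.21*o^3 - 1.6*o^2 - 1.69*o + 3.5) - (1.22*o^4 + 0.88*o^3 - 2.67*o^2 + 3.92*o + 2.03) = -1.23*o^4 + 2.33*o^3 + 1.07*o^2 - 5.61*o + 1.47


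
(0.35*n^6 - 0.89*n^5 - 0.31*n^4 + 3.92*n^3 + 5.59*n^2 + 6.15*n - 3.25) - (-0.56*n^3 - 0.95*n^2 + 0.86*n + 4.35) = 0.35*n^6 - 0.89*n^5 - 0.31*n^4 + 4.48*n^3 + 6.54*n^2 + 5.29*n - 7.6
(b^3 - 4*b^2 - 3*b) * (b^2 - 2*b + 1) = b^5 - 6*b^4 + 6*b^3 + 2*b^2 - 3*b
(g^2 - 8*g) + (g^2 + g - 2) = 2*g^2 - 7*g - 2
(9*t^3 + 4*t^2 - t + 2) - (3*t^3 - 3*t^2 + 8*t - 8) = 6*t^3 + 7*t^2 - 9*t + 10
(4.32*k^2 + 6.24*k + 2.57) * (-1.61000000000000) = -6.9552*k^2 - 10.0464*k - 4.1377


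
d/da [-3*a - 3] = -3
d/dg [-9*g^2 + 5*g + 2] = 5 - 18*g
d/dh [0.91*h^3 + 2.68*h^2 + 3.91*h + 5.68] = 2.73*h^2 + 5.36*h + 3.91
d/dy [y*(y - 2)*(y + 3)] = 3*y^2 + 2*y - 6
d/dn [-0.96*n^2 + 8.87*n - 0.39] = 8.87 - 1.92*n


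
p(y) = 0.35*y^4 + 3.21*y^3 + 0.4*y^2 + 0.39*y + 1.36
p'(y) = 1.4*y^3 + 9.63*y^2 + 0.8*y + 0.39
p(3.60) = 216.50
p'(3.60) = 193.39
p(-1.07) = -2.07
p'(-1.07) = 8.84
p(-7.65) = -216.61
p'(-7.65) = -68.93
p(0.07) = 1.39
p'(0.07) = 0.49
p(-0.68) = 0.35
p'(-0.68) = 3.86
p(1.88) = 29.21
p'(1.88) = 45.23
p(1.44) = 13.84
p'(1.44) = 25.69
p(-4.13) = -117.73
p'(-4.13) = 62.72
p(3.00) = 121.15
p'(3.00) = 127.26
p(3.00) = 121.15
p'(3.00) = 127.26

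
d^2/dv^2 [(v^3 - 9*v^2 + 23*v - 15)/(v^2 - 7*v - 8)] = 2*(17*v^3 - 93*v^2 + 1059*v - 2719)/(v^6 - 21*v^5 + 123*v^4 - 7*v^3 - 984*v^2 - 1344*v - 512)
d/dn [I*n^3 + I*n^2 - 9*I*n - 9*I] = I*(3*n^2 + 2*n - 9)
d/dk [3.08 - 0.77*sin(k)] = -0.77*cos(k)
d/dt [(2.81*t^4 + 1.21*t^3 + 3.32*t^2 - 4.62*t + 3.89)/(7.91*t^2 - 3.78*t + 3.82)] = (44.4542*t^5 - 22.2943*t^4 + 33.7892*t^3 + 37.8612*t^2 - 36.175*t - 2.9442)/(62.5681*t^4 - 59.7996*t^3 + 74.7208*t^2 - 28.8792*t + 14.5924)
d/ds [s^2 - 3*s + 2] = 2*s - 3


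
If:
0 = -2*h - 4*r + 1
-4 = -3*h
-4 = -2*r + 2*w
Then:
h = 4/3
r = -5/12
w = -29/12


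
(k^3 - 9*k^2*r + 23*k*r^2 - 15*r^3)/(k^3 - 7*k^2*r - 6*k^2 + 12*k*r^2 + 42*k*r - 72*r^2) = (-k^2 + 6*k*r - 5*r^2)/(-k^2 + 4*k*r + 6*k - 24*r)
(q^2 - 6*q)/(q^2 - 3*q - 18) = q/(q + 3)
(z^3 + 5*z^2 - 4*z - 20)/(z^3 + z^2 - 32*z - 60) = (z - 2)/(z - 6)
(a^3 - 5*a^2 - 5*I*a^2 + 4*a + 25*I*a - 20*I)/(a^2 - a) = a - 4 - 5*I + 20*I/a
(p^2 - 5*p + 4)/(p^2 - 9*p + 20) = (p - 1)/(p - 5)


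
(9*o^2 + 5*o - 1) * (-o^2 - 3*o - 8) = -9*o^4 - 32*o^3 - 86*o^2 - 37*o + 8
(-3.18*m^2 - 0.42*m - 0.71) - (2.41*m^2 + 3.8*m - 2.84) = -5.59*m^2 - 4.22*m + 2.13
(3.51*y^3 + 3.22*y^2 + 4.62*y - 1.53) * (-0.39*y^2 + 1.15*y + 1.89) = -1.3689*y^5 + 2.7807*y^4 + 8.5351*y^3 + 11.9955*y^2 + 6.9723*y - 2.8917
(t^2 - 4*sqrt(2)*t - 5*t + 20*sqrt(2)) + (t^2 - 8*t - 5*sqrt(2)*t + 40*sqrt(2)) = 2*t^2 - 13*t - 9*sqrt(2)*t + 60*sqrt(2)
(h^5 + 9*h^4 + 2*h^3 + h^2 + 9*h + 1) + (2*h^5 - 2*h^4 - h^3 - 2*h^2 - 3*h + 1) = 3*h^5 + 7*h^4 + h^3 - h^2 + 6*h + 2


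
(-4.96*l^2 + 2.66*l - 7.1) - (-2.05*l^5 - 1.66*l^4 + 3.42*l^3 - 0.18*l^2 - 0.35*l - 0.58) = 2.05*l^5 + 1.66*l^4 - 3.42*l^3 - 4.78*l^2 + 3.01*l - 6.52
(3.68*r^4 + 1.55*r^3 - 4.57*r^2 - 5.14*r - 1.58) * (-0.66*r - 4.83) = -2.4288*r^5 - 18.7974*r^4 - 4.4703*r^3 + 25.4655*r^2 + 25.869*r + 7.6314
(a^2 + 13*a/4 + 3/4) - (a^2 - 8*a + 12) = 45*a/4 - 45/4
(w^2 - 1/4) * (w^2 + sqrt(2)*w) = w^4 + sqrt(2)*w^3 - w^2/4 - sqrt(2)*w/4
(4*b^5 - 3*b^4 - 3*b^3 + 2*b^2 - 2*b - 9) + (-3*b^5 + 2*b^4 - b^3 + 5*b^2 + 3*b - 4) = b^5 - b^4 - 4*b^3 + 7*b^2 + b - 13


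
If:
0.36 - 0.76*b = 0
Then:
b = 0.47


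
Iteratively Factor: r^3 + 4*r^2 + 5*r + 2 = (r + 1)*(r^2 + 3*r + 2) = (r + 1)^2*(r + 2)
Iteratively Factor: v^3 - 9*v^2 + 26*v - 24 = (v - 2)*(v^2 - 7*v + 12) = (v - 4)*(v - 2)*(v - 3)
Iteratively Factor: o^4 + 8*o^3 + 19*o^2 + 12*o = (o + 3)*(o^3 + 5*o^2 + 4*o) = (o + 1)*(o + 3)*(o^2 + 4*o) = (o + 1)*(o + 3)*(o + 4)*(o)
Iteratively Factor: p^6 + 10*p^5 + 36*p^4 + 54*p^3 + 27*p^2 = (p + 1)*(p^5 + 9*p^4 + 27*p^3 + 27*p^2) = (p + 1)*(p + 3)*(p^4 + 6*p^3 + 9*p^2) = p*(p + 1)*(p + 3)*(p^3 + 6*p^2 + 9*p) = p*(p + 1)*(p + 3)^2*(p^2 + 3*p) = p*(p + 1)*(p + 3)^3*(p)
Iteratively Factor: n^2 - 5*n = (n)*(n - 5)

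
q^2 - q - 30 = (q - 6)*(q + 5)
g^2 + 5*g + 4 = (g + 1)*(g + 4)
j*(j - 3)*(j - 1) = j^3 - 4*j^2 + 3*j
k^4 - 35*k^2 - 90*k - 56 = (k - 7)*(k + 1)*(k + 2)*(k + 4)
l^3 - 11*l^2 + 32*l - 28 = (l - 7)*(l - 2)^2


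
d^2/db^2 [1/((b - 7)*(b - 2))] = 2*((b - 7)^2 + (b - 7)*(b - 2) + (b - 2)^2)/((b - 7)^3*(b - 2)^3)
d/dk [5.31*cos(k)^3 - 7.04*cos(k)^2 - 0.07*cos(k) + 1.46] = (-15.93*cos(k)^2 + 14.08*cos(k) + 0.07)*sin(k)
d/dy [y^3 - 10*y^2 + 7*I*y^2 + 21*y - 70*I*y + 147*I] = 3*y^2 + y*(-20 + 14*I) + 21 - 70*I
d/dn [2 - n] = -1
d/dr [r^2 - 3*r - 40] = 2*r - 3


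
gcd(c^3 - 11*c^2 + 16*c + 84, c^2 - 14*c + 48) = c - 6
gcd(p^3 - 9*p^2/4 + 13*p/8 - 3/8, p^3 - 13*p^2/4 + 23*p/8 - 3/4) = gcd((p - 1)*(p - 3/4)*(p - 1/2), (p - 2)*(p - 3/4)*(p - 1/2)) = p^2 - 5*p/4 + 3/8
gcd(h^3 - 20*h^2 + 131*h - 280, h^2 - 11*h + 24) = h - 8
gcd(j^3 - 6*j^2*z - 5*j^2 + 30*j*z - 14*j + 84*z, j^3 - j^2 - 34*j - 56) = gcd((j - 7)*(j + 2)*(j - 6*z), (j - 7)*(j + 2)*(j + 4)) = j^2 - 5*j - 14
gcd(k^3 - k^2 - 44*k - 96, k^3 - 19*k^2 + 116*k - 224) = k - 8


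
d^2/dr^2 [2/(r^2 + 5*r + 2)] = 4*(-r^2 - 5*r + (2*r + 5)^2 - 2)/(r^2 + 5*r + 2)^3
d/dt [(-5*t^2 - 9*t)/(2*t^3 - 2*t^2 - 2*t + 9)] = (10*t^4 + 36*t^3 - 8*t^2 - 90*t - 81)/(4*t^6 - 8*t^5 - 4*t^4 + 44*t^3 - 32*t^2 - 36*t + 81)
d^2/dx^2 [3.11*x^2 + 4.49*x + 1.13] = 6.22000000000000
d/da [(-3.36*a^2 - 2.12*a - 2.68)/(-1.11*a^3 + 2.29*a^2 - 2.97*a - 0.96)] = (-3.7296*a^4 - 4.7064*a^3 + 5.9096*a^2 + 18.7256*a - 5.9244)/(1.2321*a^6 - 5.0838*a^5 + 11.8375*a^4 - 11.4714*a^3 + 4.4241*a^2 + 5.7024*a + 0.9216)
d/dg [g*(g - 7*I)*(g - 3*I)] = 3*g^2 - 20*I*g - 21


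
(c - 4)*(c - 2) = c^2 - 6*c + 8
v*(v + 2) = v^2 + 2*v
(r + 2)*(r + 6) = r^2 + 8*r + 12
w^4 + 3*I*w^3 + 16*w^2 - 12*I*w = w*(w - 2*I)*(w - I)*(w + 6*I)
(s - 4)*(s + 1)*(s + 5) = s^3 + 2*s^2 - 19*s - 20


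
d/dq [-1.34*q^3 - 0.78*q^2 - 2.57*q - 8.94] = -4.02*q^2 - 1.56*q - 2.57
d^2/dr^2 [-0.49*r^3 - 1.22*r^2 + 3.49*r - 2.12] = -2.94*r - 2.44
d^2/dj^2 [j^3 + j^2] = 6*j + 2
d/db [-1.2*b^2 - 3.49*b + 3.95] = -2.4*b - 3.49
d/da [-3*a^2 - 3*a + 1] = -6*a - 3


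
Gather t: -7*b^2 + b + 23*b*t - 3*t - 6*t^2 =-7*b^2 + b - 6*t^2 + t*(23*b - 3)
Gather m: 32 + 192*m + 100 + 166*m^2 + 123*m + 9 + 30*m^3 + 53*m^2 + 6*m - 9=30*m^3 + 219*m^2 + 321*m + 132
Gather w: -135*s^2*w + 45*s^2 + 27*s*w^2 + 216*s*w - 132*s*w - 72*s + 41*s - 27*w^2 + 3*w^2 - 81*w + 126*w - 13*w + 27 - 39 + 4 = 45*s^2 - 31*s + w^2*(27*s - 24) + w*(-135*s^2 + 84*s + 32) - 8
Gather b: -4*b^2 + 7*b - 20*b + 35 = -4*b^2 - 13*b + 35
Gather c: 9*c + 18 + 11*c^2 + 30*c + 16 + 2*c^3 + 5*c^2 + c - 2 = 2*c^3 + 16*c^2 + 40*c + 32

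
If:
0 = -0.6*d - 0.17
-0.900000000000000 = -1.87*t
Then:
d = -0.28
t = 0.48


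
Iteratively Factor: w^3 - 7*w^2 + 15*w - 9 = (w - 3)*(w^2 - 4*w + 3) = (w - 3)^2*(w - 1)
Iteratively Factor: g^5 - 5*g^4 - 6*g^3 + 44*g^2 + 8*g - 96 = (g - 2)*(g^4 - 3*g^3 - 12*g^2 + 20*g + 48) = (g - 3)*(g - 2)*(g^3 - 12*g - 16) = (g - 3)*(g - 2)*(g + 2)*(g^2 - 2*g - 8) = (g - 4)*(g - 3)*(g - 2)*(g + 2)*(g + 2)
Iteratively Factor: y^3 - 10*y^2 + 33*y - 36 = (y - 3)*(y^2 - 7*y + 12) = (y - 4)*(y - 3)*(y - 3)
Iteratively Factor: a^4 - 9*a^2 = (a - 3)*(a^3 + 3*a^2) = a*(a - 3)*(a^2 + 3*a) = a*(a - 3)*(a + 3)*(a)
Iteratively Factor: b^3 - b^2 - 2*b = (b + 1)*(b^2 - 2*b) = (b - 2)*(b + 1)*(b)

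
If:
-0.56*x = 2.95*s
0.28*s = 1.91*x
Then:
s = 0.00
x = 0.00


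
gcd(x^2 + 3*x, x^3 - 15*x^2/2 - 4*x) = x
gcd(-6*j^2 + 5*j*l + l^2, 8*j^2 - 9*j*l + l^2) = j - l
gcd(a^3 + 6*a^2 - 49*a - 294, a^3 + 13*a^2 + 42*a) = a^2 + 13*a + 42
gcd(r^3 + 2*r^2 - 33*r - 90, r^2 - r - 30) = r^2 - r - 30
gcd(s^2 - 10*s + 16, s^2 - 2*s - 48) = s - 8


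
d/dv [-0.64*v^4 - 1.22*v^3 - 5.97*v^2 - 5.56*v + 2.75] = -2.56*v^3 - 3.66*v^2 - 11.94*v - 5.56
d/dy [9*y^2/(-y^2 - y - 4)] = 9*y*(-y - 8)/(y^4 + 2*y^3 + 9*y^2 + 8*y + 16)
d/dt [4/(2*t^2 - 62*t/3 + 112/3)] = 6*(31 - 6*t)/(3*t^2 - 31*t + 56)^2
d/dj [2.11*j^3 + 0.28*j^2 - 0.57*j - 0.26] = 6.33*j^2 + 0.56*j - 0.57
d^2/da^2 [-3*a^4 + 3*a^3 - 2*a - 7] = 18*a*(1 - 2*a)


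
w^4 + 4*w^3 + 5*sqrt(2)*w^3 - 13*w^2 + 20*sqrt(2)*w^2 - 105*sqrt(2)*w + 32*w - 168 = (w - 3)*(w + 7)*(w + sqrt(2))*(w + 4*sqrt(2))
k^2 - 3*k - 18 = (k - 6)*(k + 3)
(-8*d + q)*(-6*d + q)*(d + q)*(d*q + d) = 48*d^4*q + 48*d^4 + 34*d^3*q^2 + 34*d^3*q - 13*d^2*q^3 - 13*d^2*q^2 + d*q^4 + d*q^3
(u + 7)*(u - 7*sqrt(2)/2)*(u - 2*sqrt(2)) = u^3 - 11*sqrt(2)*u^2/2 + 7*u^2 - 77*sqrt(2)*u/2 + 14*u + 98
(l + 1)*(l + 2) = l^2 + 3*l + 2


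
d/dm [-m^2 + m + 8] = 1 - 2*m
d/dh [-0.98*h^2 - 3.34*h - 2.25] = -1.96*h - 3.34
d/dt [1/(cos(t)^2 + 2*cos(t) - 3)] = 2*(cos(t) + 1)*sin(t)/(cos(t)^2 + 2*cos(t) - 3)^2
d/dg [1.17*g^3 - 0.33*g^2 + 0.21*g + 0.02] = 3.51*g^2 - 0.66*g + 0.21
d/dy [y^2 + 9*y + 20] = 2*y + 9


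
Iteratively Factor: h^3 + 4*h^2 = (h + 4)*(h^2) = h*(h + 4)*(h)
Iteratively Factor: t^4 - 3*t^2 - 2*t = (t + 1)*(t^3 - t^2 - 2*t) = t*(t + 1)*(t^2 - t - 2) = t*(t - 2)*(t + 1)*(t + 1)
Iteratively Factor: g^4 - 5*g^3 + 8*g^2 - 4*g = (g - 2)*(g^3 - 3*g^2 + 2*g) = g*(g - 2)*(g^2 - 3*g + 2) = g*(g - 2)*(g - 1)*(g - 2)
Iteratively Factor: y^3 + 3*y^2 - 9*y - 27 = (y + 3)*(y^2 - 9) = (y - 3)*(y + 3)*(y + 3)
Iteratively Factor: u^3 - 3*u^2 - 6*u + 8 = (u - 4)*(u^2 + u - 2) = (u - 4)*(u + 2)*(u - 1)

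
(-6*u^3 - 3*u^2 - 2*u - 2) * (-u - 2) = 6*u^4 + 15*u^3 + 8*u^2 + 6*u + 4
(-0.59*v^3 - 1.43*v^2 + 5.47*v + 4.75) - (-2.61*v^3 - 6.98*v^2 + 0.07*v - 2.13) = 2.02*v^3 + 5.55*v^2 + 5.4*v + 6.88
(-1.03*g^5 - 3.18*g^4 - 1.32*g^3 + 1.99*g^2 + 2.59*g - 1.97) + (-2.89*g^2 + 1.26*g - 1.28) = -1.03*g^5 - 3.18*g^4 - 1.32*g^3 - 0.9*g^2 + 3.85*g - 3.25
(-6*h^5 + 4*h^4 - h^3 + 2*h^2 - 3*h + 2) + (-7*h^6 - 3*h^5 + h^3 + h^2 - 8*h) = -7*h^6 - 9*h^5 + 4*h^4 + 3*h^2 - 11*h + 2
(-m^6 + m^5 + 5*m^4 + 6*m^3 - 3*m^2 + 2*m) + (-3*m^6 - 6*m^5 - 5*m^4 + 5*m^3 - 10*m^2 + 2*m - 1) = -4*m^6 - 5*m^5 + 11*m^3 - 13*m^2 + 4*m - 1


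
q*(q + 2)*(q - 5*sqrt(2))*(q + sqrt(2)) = q^4 - 4*sqrt(2)*q^3 + 2*q^3 - 8*sqrt(2)*q^2 - 10*q^2 - 20*q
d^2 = d^2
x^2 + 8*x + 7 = (x + 1)*(x + 7)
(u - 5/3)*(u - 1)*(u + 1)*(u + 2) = u^4 + u^3/3 - 13*u^2/3 - u/3 + 10/3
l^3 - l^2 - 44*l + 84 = (l - 6)*(l - 2)*(l + 7)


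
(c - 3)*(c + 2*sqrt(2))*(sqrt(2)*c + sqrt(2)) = sqrt(2)*c^3 - 2*sqrt(2)*c^2 + 4*c^2 - 8*c - 3*sqrt(2)*c - 12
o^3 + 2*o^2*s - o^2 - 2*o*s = o*(o - 1)*(o + 2*s)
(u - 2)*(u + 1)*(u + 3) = u^3 + 2*u^2 - 5*u - 6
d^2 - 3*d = d*(d - 3)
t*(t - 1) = t^2 - t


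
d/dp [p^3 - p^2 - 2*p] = 3*p^2 - 2*p - 2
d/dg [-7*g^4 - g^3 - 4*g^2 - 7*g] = -28*g^3 - 3*g^2 - 8*g - 7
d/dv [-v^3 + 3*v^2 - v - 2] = -3*v^2 + 6*v - 1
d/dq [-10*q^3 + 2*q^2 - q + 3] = -30*q^2 + 4*q - 1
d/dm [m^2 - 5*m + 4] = 2*m - 5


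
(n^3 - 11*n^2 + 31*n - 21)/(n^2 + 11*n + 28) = (n^3 - 11*n^2 + 31*n - 21)/(n^2 + 11*n + 28)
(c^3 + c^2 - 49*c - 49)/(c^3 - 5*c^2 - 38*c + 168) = (c^2 + 8*c + 7)/(c^2 + 2*c - 24)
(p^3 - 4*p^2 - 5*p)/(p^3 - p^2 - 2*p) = (p - 5)/(p - 2)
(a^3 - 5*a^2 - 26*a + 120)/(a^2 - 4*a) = a - 1 - 30/a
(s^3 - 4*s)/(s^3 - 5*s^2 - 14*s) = (s - 2)/(s - 7)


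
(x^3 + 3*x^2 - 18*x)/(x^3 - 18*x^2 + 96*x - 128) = x*(x^2 + 3*x - 18)/(x^3 - 18*x^2 + 96*x - 128)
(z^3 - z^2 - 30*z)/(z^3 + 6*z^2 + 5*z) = (z - 6)/(z + 1)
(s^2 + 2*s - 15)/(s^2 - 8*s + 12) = (s^2 + 2*s - 15)/(s^2 - 8*s + 12)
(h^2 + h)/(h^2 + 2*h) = (h + 1)/(h + 2)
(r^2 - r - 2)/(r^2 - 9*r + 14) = (r + 1)/(r - 7)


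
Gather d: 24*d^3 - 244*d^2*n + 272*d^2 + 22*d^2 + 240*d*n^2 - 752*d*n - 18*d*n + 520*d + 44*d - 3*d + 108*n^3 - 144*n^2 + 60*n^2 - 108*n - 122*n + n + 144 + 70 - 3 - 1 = 24*d^3 + d^2*(294 - 244*n) + d*(240*n^2 - 770*n + 561) + 108*n^3 - 84*n^2 - 229*n + 210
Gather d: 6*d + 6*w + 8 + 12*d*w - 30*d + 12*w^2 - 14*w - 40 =d*(12*w - 24) + 12*w^2 - 8*w - 32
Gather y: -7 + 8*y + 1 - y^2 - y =-y^2 + 7*y - 6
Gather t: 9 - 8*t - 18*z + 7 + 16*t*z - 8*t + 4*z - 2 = t*(16*z - 16) - 14*z + 14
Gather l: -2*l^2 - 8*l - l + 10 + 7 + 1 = -2*l^2 - 9*l + 18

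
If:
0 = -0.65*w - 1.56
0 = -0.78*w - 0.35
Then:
No Solution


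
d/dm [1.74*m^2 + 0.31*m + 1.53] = 3.48*m + 0.31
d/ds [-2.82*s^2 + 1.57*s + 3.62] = 1.57 - 5.64*s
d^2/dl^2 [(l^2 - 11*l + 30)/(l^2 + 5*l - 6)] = 8*(-4*l^3 + 27*l^2 + 63*l + 159)/(l^6 + 15*l^5 + 57*l^4 - 55*l^3 - 342*l^2 + 540*l - 216)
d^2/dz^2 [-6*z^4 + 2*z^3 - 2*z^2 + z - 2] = -72*z^2 + 12*z - 4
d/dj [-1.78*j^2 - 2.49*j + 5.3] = -3.56*j - 2.49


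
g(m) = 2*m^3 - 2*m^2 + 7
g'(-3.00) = 66.00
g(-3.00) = -65.00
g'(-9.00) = 522.00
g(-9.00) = -1613.00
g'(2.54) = 28.55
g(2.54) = 26.87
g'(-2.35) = 42.54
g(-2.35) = -30.00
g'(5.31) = 147.94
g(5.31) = 250.05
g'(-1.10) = 11.66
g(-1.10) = 1.92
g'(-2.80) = 58.24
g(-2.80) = -52.58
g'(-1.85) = 27.94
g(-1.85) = -12.51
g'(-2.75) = 56.38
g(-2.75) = -49.72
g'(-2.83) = 59.37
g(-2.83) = -54.35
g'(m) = 6*m^2 - 4*m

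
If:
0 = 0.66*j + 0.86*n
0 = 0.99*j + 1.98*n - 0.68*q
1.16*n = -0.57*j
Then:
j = 0.00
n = 0.00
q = 0.00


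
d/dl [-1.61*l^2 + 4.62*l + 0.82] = 4.62 - 3.22*l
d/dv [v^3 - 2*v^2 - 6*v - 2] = 3*v^2 - 4*v - 6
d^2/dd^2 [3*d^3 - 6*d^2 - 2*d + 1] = 18*d - 12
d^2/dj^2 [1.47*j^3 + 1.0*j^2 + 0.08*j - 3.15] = 8.82*j + 2.0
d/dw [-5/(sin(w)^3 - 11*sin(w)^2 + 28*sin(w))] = 5*(3*cos(w) - 22/tan(w) + 28*cos(w)/sin(w)^2)/((sin(w) - 7)^2*(sin(w) - 4)^2)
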